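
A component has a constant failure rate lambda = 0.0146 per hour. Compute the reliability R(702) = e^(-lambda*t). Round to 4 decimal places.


lambda = 0.0146
t = 702
lambda * t = 10.2492
R(t) = e^(-10.2492)
R(t) = 0.0

0.0


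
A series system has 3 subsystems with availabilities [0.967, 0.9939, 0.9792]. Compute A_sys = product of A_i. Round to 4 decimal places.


Subsystems: [0.967, 0.9939, 0.9792]
After subsystem 1 (A=0.967): product = 0.967
After subsystem 2 (A=0.9939): product = 0.9611
After subsystem 3 (A=0.9792): product = 0.9411
A_sys = 0.9411

0.9411


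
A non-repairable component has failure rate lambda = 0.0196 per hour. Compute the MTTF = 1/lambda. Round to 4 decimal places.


lambda = 0.0196
MTTF = 1 / 0.0196
MTTF = 51.0204

51.0204


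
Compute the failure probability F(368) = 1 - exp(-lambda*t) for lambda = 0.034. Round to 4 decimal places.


lambda = 0.034, t = 368
lambda * t = 12.512
exp(-12.512) = 0.0
F(t) = 1 - 0.0
F(t) = 1.0

1.0


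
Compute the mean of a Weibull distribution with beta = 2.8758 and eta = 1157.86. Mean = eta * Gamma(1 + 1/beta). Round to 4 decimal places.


beta = 2.8758, eta = 1157.86
1/beta = 0.3477
1 + 1/beta = 1.3477
Gamma(1.3477) = 0.8914
Mean = 1157.86 * 0.8914
Mean = 1032.0984

1032.0984


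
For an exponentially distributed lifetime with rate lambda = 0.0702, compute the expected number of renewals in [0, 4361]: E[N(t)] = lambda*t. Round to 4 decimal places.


lambda = 0.0702
t = 4361
E[N(t)] = lambda * t
E[N(t)] = 0.0702 * 4361
E[N(t)] = 306.1422

306.1422


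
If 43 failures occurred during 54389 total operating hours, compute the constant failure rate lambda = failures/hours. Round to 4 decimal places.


failures = 43
total_hours = 54389
lambda = 43 / 54389
lambda = 0.0008

0.0008


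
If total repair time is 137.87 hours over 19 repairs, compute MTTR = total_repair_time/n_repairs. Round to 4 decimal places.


total_repair_time = 137.87
n_repairs = 19
MTTR = 137.87 / 19
MTTR = 7.2563

7.2563


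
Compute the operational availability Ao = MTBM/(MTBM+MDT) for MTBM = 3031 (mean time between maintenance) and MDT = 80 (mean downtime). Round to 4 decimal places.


MTBM = 3031
MDT = 80
MTBM + MDT = 3111
Ao = 3031 / 3111
Ao = 0.9743

0.9743


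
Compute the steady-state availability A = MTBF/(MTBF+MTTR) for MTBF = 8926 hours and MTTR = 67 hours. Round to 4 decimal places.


MTBF = 8926
MTTR = 67
MTBF + MTTR = 8993
A = 8926 / 8993
A = 0.9925

0.9925


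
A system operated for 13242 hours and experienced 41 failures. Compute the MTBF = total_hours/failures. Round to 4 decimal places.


total_hours = 13242
failures = 41
MTBF = 13242 / 41
MTBF = 322.9756

322.9756


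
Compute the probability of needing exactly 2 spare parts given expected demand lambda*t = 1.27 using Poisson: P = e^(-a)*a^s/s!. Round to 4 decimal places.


a = 1.27, s = 2
e^(-a) = e^(-1.27) = 0.2808
a^s = 1.27^2 = 1.6129
s! = 2
P = 0.2808 * 1.6129 / 2
P = 0.2265

0.2265


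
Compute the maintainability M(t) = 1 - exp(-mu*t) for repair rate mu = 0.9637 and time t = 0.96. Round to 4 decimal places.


mu = 0.9637, t = 0.96
mu * t = 0.9637 * 0.96 = 0.9252
exp(-0.9252) = 0.3965
M(t) = 1 - 0.3965
M(t) = 0.6035

0.6035


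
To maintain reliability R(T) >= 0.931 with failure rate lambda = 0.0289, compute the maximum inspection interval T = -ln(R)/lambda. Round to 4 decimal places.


R_target = 0.931
lambda = 0.0289
-ln(0.931) = 0.0715
T = 0.0715 / 0.0289
T = 2.4739

2.4739


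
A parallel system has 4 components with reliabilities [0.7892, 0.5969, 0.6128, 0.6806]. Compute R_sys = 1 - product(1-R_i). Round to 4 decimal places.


Components: [0.7892, 0.5969, 0.6128, 0.6806]
(1 - 0.7892) = 0.2108, running product = 0.2108
(1 - 0.5969) = 0.4031, running product = 0.085
(1 - 0.6128) = 0.3872, running product = 0.0329
(1 - 0.6806) = 0.3194, running product = 0.0105
Product of (1-R_i) = 0.0105
R_sys = 1 - 0.0105 = 0.9895

0.9895


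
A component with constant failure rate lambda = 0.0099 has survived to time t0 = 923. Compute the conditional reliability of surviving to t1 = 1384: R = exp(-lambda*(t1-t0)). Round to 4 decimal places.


lambda = 0.0099
t0 = 923, t1 = 1384
t1 - t0 = 461
lambda * (t1-t0) = 0.0099 * 461 = 4.5639
R = exp(-4.5639)
R = 0.0104

0.0104


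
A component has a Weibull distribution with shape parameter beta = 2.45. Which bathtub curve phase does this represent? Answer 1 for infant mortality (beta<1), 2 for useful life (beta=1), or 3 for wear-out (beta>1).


beta = 2.45
Compare beta to 1:
beta < 1 => infant mortality (phase 1)
beta = 1 => useful life (phase 2)
beta > 1 => wear-out (phase 3)
Since beta = 2.45, this is wear-out (increasing failure rate)
Phase = 3

3


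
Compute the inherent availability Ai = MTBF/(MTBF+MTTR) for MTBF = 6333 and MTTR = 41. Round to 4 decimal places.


MTBF = 6333
MTTR = 41
MTBF + MTTR = 6374
Ai = 6333 / 6374
Ai = 0.9936

0.9936


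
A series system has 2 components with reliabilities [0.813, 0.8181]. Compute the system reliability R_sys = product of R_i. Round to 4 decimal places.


Components: [0.813, 0.8181]
After component 1 (R=0.813): product = 0.813
After component 2 (R=0.8181): product = 0.6651
R_sys = 0.6651

0.6651


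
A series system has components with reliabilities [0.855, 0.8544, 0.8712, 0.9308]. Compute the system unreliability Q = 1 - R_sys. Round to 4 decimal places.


Components: [0.855, 0.8544, 0.8712, 0.9308]
After component 1: product = 0.855
After component 2: product = 0.7305
After component 3: product = 0.6364
After component 4: product = 0.5924
R_sys = 0.5924
Q = 1 - 0.5924 = 0.4076

0.4076


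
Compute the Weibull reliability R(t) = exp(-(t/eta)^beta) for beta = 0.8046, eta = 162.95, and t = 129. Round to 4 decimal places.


beta = 0.8046, eta = 162.95, t = 129
t/eta = 129 / 162.95 = 0.7917
(t/eta)^beta = 0.7917^0.8046 = 0.8286
R(t) = exp(-0.8286)
R(t) = 0.4366

0.4366


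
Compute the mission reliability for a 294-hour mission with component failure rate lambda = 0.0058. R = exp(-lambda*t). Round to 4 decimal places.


lambda = 0.0058
mission_time = 294
lambda * t = 0.0058 * 294 = 1.7052
R = exp(-1.7052)
R = 0.1817

0.1817


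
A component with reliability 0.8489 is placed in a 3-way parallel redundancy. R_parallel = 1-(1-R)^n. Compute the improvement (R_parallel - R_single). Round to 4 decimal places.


R_single = 0.8489, n = 3
1 - R_single = 0.1511
(1 - R_single)^n = 0.1511^3 = 0.0034
R_parallel = 1 - 0.0034 = 0.9966
Improvement = 0.9966 - 0.8489
Improvement = 0.1477

0.1477


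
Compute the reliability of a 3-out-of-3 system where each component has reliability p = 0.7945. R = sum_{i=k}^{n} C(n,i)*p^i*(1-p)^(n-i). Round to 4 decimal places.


k = 3, n = 3, p = 0.7945
i=3: C(3,3)=1 * 0.7945^3 * 0.2055^0 = 0.5015
R = sum of terms = 0.5015

0.5015


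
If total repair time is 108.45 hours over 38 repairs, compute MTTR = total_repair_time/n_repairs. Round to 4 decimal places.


total_repair_time = 108.45
n_repairs = 38
MTTR = 108.45 / 38
MTTR = 2.8539

2.8539


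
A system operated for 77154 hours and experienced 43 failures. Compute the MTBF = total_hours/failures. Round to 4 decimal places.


total_hours = 77154
failures = 43
MTBF = 77154 / 43
MTBF = 1794.2791

1794.2791


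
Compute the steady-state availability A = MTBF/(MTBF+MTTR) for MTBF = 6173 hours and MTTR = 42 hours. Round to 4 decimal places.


MTBF = 6173
MTTR = 42
MTBF + MTTR = 6215
A = 6173 / 6215
A = 0.9932

0.9932


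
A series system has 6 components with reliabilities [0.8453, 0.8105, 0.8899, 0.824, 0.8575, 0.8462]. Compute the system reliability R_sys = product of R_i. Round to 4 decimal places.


Components: [0.8453, 0.8105, 0.8899, 0.824, 0.8575, 0.8462]
After component 1 (R=0.8453): product = 0.8453
After component 2 (R=0.8105): product = 0.6851
After component 3 (R=0.8899): product = 0.6097
After component 4 (R=0.824): product = 0.5024
After component 5 (R=0.8575): product = 0.4308
After component 6 (R=0.8462): product = 0.3645
R_sys = 0.3645

0.3645


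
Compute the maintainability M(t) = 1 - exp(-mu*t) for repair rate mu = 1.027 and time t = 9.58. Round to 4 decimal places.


mu = 1.027, t = 9.58
mu * t = 1.027 * 9.58 = 9.8387
exp(-9.8387) = 0.0001
M(t) = 1 - 0.0001
M(t) = 0.9999

0.9999


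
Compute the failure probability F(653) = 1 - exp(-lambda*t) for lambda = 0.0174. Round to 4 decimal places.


lambda = 0.0174, t = 653
lambda * t = 11.3622
exp(-11.3622) = 0.0
F(t) = 1 - 0.0
F(t) = 1.0

1.0


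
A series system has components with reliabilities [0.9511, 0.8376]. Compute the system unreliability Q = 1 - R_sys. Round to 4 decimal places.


Components: [0.9511, 0.8376]
After component 1: product = 0.9511
After component 2: product = 0.7966
R_sys = 0.7966
Q = 1 - 0.7966 = 0.2034

0.2034


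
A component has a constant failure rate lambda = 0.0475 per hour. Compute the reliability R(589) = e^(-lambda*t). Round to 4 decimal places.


lambda = 0.0475
t = 589
lambda * t = 27.9775
R(t) = e^(-27.9775)
R(t) = 0.0

0.0


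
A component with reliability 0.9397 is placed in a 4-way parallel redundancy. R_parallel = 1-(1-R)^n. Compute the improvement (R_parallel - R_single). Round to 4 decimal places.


R_single = 0.9397, n = 4
1 - R_single = 0.0603
(1 - R_single)^n = 0.0603^4 = 0.0
R_parallel = 1 - 0.0 = 1.0
Improvement = 1.0 - 0.9397
Improvement = 0.0603

0.0603


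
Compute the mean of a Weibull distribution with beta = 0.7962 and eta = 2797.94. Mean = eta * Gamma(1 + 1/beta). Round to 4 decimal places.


beta = 0.7962, eta = 2797.94
1/beta = 1.256
1 + 1/beta = 2.256
Gamma(2.256) = 1.1369
Mean = 2797.94 * 1.1369
Mean = 3180.9528

3180.9528


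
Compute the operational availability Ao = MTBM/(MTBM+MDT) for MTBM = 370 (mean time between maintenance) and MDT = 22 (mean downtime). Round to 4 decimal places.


MTBM = 370
MDT = 22
MTBM + MDT = 392
Ao = 370 / 392
Ao = 0.9439

0.9439


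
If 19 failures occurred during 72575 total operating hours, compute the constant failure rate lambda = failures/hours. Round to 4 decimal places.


failures = 19
total_hours = 72575
lambda = 19 / 72575
lambda = 0.0003

0.0003


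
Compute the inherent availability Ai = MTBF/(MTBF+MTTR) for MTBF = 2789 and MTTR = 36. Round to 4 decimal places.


MTBF = 2789
MTTR = 36
MTBF + MTTR = 2825
Ai = 2789 / 2825
Ai = 0.9873

0.9873


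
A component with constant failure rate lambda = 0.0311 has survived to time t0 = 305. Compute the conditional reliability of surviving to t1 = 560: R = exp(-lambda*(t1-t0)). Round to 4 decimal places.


lambda = 0.0311
t0 = 305, t1 = 560
t1 - t0 = 255
lambda * (t1-t0) = 0.0311 * 255 = 7.9305
R = exp(-7.9305)
R = 0.0004

0.0004


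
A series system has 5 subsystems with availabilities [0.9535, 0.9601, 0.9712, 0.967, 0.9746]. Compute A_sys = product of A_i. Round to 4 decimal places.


Subsystems: [0.9535, 0.9601, 0.9712, 0.967, 0.9746]
After subsystem 1 (A=0.9535): product = 0.9535
After subsystem 2 (A=0.9601): product = 0.9155
After subsystem 3 (A=0.9712): product = 0.8891
After subsystem 4 (A=0.967): product = 0.8598
After subsystem 5 (A=0.9746): product = 0.8379
A_sys = 0.8379

0.8379


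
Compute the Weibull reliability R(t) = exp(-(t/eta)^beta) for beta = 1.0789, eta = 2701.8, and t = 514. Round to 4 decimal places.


beta = 1.0789, eta = 2701.8, t = 514
t/eta = 514 / 2701.8 = 0.1902
(t/eta)^beta = 0.1902^1.0789 = 0.1669
R(t) = exp(-0.1669)
R(t) = 0.8463

0.8463


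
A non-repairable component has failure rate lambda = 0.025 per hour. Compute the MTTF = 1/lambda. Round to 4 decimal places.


lambda = 0.025
MTTF = 1 / 0.025
MTTF = 40.0

40.0


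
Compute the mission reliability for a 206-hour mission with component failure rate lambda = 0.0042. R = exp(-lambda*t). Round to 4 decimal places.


lambda = 0.0042
mission_time = 206
lambda * t = 0.0042 * 206 = 0.8652
R = exp(-0.8652)
R = 0.421

0.421


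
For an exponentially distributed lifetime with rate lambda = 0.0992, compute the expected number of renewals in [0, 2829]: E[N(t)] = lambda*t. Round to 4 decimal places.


lambda = 0.0992
t = 2829
E[N(t)] = lambda * t
E[N(t)] = 0.0992 * 2829
E[N(t)] = 280.6368

280.6368


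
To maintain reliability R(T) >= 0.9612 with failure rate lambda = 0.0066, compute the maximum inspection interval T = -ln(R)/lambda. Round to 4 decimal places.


R_target = 0.9612
lambda = 0.0066
-ln(0.9612) = 0.0396
T = 0.0396 / 0.0066
T = 5.9959

5.9959


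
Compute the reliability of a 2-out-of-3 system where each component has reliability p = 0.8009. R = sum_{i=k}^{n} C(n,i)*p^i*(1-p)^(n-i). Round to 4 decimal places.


k = 2, n = 3, p = 0.8009
i=2: C(3,2)=3 * 0.8009^2 * 0.1991^1 = 0.3831
i=3: C(3,3)=1 * 0.8009^3 * 0.1991^0 = 0.5137
R = sum of terms = 0.8969

0.8969


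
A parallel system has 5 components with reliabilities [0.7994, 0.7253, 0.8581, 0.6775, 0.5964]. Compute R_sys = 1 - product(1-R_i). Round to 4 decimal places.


Components: [0.7994, 0.7253, 0.8581, 0.6775, 0.5964]
(1 - 0.7994) = 0.2006, running product = 0.2006
(1 - 0.7253) = 0.2747, running product = 0.0551
(1 - 0.8581) = 0.1419, running product = 0.0078
(1 - 0.6775) = 0.3225, running product = 0.0025
(1 - 0.5964) = 0.4036, running product = 0.001
Product of (1-R_i) = 0.001
R_sys = 1 - 0.001 = 0.999

0.999


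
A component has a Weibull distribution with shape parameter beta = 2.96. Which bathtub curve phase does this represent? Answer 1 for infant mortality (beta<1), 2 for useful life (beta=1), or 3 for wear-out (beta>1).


beta = 2.96
Compare beta to 1:
beta < 1 => infant mortality (phase 1)
beta = 1 => useful life (phase 2)
beta > 1 => wear-out (phase 3)
Since beta = 2.96, this is wear-out (increasing failure rate)
Phase = 3

3


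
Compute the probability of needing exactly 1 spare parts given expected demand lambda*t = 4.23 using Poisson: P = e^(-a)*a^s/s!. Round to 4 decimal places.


a = 4.23, s = 1
e^(-a) = e^(-4.23) = 0.0146
a^s = 4.23^1 = 4.23
s! = 1
P = 0.0146 * 4.23 / 1
P = 0.0616

0.0616


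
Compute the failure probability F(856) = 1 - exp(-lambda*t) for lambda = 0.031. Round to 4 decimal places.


lambda = 0.031, t = 856
lambda * t = 26.536
exp(-26.536) = 0.0
F(t) = 1 - 0.0
F(t) = 1.0

1.0


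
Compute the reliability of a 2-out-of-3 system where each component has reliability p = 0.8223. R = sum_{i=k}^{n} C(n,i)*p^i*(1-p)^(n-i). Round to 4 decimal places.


k = 2, n = 3, p = 0.8223
i=2: C(3,2)=3 * 0.8223^2 * 0.1777^1 = 0.3605
i=3: C(3,3)=1 * 0.8223^3 * 0.1777^0 = 0.556
R = sum of terms = 0.9165

0.9165


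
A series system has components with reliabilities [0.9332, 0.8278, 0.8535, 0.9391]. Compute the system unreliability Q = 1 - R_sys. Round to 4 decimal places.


Components: [0.9332, 0.8278, 0.8535, 0.9391]
After component 1: product = 0.9332
After component 2: product = 0.7725
After component 3: product = 0.6593
After component 4: product = 0.6192
R_sys = 0.6192
Q = 1 - 0.6192 = 0.3808

0.3808


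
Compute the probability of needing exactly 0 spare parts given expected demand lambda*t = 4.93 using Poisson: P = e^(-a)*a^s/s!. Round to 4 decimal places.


a = 4.93, s = 0
e^(-a) = e^(-4.93) = 0.0072
a^s = 4.93^0 = 1.0
s! = 1
P = 0.0072 * 1.0 / 1
P = 0.0072

0.0072


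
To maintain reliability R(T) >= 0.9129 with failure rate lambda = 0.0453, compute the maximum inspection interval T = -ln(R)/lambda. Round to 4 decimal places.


R_target = 0.9129
lambda = 0.0453
-ln(0.9129) = 0.0911
T = 0.0911 / 0.0453
T = 2.0117

2.0117


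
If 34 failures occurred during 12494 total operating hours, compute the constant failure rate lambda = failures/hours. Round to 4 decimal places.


failures = 34
total_hours = 12494
lambda = 34 / 12494
lambda = 0.0027

0.0027


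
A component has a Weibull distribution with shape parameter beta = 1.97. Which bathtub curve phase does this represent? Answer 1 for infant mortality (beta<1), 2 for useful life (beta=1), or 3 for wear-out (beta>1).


beta = 1.97
Compare beta to 1:
beta < 1 => infant mortality (phase 1)
beta = 1 => useful life (phase 2)
beta > 1 => wear-out (phase 3)
Since beta = 1.97, this is wear-out (increasing failure rate)
Phase = 3

3


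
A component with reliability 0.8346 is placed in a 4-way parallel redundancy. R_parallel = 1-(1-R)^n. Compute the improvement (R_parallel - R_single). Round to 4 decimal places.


R_single = 0.8346, n = 4
1 - R_single = 0.1654
(1 - R_single)^n = 0.1654^4 = 0.0007
R_parallel = 1 - 0.0007 = 0.9993
Improvement = 0.9993 - 0.8346
Improvement = 0.1647

0.1647


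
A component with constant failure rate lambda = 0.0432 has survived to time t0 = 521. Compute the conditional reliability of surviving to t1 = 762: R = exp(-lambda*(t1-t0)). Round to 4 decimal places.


lambda = 0.0432
t0 = 521, t1 = 762
t1 - t0 = 241
lambda * (t1-t0) = 0.0432 * 241 = 10.4112
R = exp(-10.4112)
R = 0.0

0.0


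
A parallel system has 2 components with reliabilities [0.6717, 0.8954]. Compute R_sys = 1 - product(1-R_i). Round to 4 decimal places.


Components: [0.6717, 0.8954]
(1 - 0.6717) = 0.3283, running product = 0.3283
(1 - 0.8954) = 0.1046, running product = 0.0343
Product of (1-R_i) = 0.0343
R_sys = 1 - 0.0343 = 0.9657

0.9657


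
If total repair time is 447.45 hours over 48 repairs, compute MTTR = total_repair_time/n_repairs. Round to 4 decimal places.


total_repair_time = 447.45
n_repairs = 48
MTTR = 447.45 / 48
MTTR = 9.3219

9.3219


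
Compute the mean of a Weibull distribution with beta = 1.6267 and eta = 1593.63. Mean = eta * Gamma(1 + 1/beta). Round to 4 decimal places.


beta = 1.6267, eta = 1593.63
1/beta = 0.6147
1 + 1/beta = 1.6147
Gamma(1.6147) = 0.8953
Mean = 1593.63 * 0.8953
Mean = 1426.7137

1426.7137


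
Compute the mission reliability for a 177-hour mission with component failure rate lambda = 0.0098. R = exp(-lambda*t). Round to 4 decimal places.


lambda = 0.0098
mission_time = 177
lambda * t = 0.0098 * 177 = 1.7346
R = exp(-1.7346)
R = 0.1765

0.1765


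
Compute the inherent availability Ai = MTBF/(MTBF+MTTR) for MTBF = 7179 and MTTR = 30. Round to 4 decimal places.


MTBF = 7179
MTTR = 30
MTBF + MTTR = 7209
Ai = 7179 / 7209
Ai = 0.9958

0.9958


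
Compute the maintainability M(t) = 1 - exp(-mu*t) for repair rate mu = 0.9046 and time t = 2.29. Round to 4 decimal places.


mu = 0.9046, t = 2.29
mu * t = 0.9046 * 2.29 = 2.0715
exp(-2.0715) = 0.126
M(t) = 1 - 0.126
M(t) = 0.874

0.874


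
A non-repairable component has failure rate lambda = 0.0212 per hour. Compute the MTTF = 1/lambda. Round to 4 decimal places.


lambda = 0.0212
MTTF = 1 / 0.0212
MTTF = 47.1698

47.1698


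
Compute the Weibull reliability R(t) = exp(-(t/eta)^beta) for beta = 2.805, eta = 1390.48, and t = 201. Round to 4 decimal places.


beta = 2.805, eta = 1390.48, t = 201
t/eta = 201 / 1390.48 = 0.1446
(t/eta)^beta = 0.1446^2.805 = 0.0044
R(t) = exp(-0.0044)
R(t) = 0.9956

0.9956


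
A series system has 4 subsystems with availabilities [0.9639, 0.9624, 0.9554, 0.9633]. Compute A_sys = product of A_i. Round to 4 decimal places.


Subsystems: [0.9639, 0.9624, 0.9554, 0.9633]
After subsystem 1 (A=0.9639): product = 0.9639
After subsystem 2 (A=0.9624): product = 0.9277
After subsystem 3 (A=0.9554): product = 0.8863
After subsystem 4 (A=0.9633): product = 0.8538
A_sys = 0.8538

0.8538


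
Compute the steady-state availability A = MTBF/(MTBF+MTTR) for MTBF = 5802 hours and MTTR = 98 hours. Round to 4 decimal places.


MTBF = 5802
MTTR = 98
MTBF + MTTR = 5900
A = 5802 / 5900
A = 0.9834

0.9834


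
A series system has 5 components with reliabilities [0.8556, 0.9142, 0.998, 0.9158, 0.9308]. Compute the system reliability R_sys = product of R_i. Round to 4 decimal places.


Components: [0.8556, 0.9142, 0.998, 0.9158, 0.9308]
After component 1 (R=0.8556): product = 0.8556
After component 2 (R=0.9142): product = 0.7822
After component 3 (R=0.998): product = 0.7806
After component 4 (R=0.9158): product = 0.7149
After component 5 (R=0.9308): product = 0.6654
R_sys = 0.6654

0.6654


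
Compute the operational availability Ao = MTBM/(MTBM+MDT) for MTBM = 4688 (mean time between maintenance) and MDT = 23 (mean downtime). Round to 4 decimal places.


MTBM = 4688
MDT = 23
MTBM + MDT = 4711
Ao = 4688 / 4711
Ao = 0.9951

0.9951


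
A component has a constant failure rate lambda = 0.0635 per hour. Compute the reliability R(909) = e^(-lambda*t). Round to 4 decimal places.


lambda = 0.0635
t = 909
lambda * t = 57.7215
R(t) = e^(-57.7215)
R(t) = 0.0

0.0


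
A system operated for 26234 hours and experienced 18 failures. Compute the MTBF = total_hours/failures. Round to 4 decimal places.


total_hours = 26234
failures = 18
MTBF = 26234 / 18
MTBF = 1457.4444

1457.4444


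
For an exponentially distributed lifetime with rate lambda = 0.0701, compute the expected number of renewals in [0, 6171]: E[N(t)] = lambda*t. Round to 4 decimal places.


lambda = 0.0701
t = 6171
E[N(t)] = lambda * t
E[N(t)] = 0.0701 * 6171
E[N(t)] = 432.5871

432.5871


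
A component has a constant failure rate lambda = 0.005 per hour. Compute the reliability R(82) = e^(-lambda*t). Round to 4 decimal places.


lambda = 0.005
t = 82
lambda * t = 0.41
R(t) = e^(-0.41)
R(t) = 0.6637

0.6637


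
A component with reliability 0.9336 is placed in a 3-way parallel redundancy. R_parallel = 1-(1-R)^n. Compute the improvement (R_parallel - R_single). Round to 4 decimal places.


R_single = 0.9336, n = 3
1 - R_single = 0.0664
(1 - R_single)^n = 0.0664^3 = 0.0003
R_parallel = 1 - 0.0003 = 0.9997
Improvement = 0.9997 - 0.9336
Improvement = 0.0661

0.0661


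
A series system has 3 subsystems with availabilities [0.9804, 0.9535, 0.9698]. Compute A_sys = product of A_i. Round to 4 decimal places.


Subsystems: [0.9804, 0.9535, 0.9698]
After subsystem 1 (A=0.9804): product = 0.9804
After subsystem 2 (A=0.9535): product = 0.9348
After subsystem 3 (A=0.9698): product = 0.9066
A_sys = 0.9066

0.9066


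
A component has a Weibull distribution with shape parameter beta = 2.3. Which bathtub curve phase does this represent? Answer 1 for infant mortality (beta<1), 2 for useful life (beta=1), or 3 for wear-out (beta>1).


beta = 2.3
Compare beta to 1:
beta < 1 => infant mortality (phase 1)
beta = 1 => useful life (phase 2)
beta > 1 => wear-out (phase 3)
Since beta = 2.3, this is wear-out (increasing failure rate)
Phase = 3

3


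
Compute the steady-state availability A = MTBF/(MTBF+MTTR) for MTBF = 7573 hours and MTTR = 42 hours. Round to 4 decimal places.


MTBF = 7573
MTTR = 42
MTBF + MTTR = 7615
A = 7573 / 7615
A = 0.9945

0.9945


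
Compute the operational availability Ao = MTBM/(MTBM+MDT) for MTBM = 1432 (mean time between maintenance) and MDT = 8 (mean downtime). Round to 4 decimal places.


MTBM = 1432
MDT = 8
MTBM + MDT = 1440
Ao = 1432 / 1440
Ao = 0.9944

0.9944


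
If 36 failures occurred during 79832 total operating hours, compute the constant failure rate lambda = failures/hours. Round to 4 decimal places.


failures = 36
total_hours = 79832
lambda = 36 / 79832
lambda = 0.0005

0.0005


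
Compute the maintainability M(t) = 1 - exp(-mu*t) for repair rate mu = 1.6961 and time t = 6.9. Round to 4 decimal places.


mu = 1.6961, t = 6.9
mu * t = 1.6961 * 6.9 = 11.7031
exp(-11.7031) = 0.0
M(t) = 1 - 0.0
M(t) = 1.0

1.0


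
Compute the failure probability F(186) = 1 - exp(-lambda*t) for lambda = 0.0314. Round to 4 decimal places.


lambda = 0.0314, t = 186
lambda * t = 5.8404
exp(-5.8404) = 0.0029
F(t) = 1 - 0.0029
F(t) = 0.9971

0.9971


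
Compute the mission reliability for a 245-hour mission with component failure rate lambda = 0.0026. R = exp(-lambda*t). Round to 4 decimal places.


lambda = 0.0026
mission_time = 245
lambda * t = 0.0026 * 245 = 0.637
R = exp(-0.637)
R = 0.5289

0.5289


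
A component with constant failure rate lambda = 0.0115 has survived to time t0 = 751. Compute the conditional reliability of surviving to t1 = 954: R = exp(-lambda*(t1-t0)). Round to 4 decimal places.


lambda = 0.0115
t0 = 751, t1 = 954
t1 - t0 = 203
lambda * (t1-t0) = 0.0115 * 203 = 2.3345
R = exp(-2.3345)
R = 0.0969

0.0969


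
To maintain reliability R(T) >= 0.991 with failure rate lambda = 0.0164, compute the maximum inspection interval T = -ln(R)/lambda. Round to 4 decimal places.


R_target = 0.991
lambda = 0.0164
-ln(0.991) = 0.009
T = 0.009 / 0.0164
T = 0.5513

0.5513


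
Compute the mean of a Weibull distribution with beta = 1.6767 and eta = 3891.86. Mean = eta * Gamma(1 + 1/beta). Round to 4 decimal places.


beta = 1.6767, eta = 3891.86
1/beta = 0.5964
1 + 1/beta = 1.5964
Gamma(1.5964) = 0.8931
Mean = 3891.86 * 0.8931
Mean = 3475.8825

3475.8825


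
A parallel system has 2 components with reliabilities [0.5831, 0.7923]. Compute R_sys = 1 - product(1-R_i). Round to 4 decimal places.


Components: [0.5831, 0.7923]
(1 - 0.5831) = 0.4169, running product = 0.4169
(1 - 0.7923) = 0.2077, running product = 0.0866
Product of (1-R_i) = 0.0866
R_sys = 1 - 0.0866 = 0.9134

0.9134


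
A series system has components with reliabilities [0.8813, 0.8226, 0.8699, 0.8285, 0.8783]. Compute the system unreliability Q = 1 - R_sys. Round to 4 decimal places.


Components: [0.8813, 0.8226, 0.8699, 0.8285, 0.8783]
After component 1: product = 0.8813
After component 2: product = 0.725
After component 3: product = 0.6306
After component 4: product = 0.5225
After component 5: product = 0.4589
R_sys = 0.4589
Q = 1 - 0.4589 = 0.5411

0.5411


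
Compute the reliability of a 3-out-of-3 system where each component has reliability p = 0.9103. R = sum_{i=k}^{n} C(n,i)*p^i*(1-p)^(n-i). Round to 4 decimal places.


k = 3, n = 3, p = 0.9103
i=3: C(3,3)=1 * 0.9103^3 * 0.0897^0 = 0.7543
R = sum of terms = 0.7543

0.7543


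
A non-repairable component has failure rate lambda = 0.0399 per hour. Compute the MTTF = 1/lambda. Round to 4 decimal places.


lambda = 0.0399
MTTF = 1 / 0.0399
MTTF = 25.0627

25.0627


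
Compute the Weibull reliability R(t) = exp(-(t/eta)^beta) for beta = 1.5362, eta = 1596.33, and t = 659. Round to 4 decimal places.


beta = 1.5362, eta = 1596.33, t = 659
t/eta = 659 / 1596.33 = 0.4128
(t/eta)^beta = 0.4128^1.5362 = 0.2569
R(t) = exp(-0.2569)
R(t) = 0.7735

0.7735


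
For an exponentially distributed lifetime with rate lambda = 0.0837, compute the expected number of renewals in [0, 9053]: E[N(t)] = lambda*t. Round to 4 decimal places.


lambda = 0.0837
t = 9053
E[N(t)] = lambda * t
E[N(t)] = 0.0837 * 9053
E[N(t)] = 757.7361

757.7361


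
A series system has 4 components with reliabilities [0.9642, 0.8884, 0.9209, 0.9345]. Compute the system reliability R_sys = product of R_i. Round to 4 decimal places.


Components: [0.9642, 0.8884, 0.9209, 0.9345]
After component 1 (R=0.9642): product = 0.9642
After component 2 (R=0.8884): product = 0.8566
After component 3 (R=0.9209): product = 0.7888
After component 4 (R=0.9345): product = 0.7372
R_sys = 0.7372

0.7372


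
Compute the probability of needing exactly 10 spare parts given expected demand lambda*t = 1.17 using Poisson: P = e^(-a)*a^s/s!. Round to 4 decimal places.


a = 1.17, s = 10
e^(-a) = e^(-1.17) = 0.3104
a^s = 1.17^10 = 4.8068
s! = 3628800
P = 0.3104 * 4.8068 / 3628800
P = 0.0

0.0


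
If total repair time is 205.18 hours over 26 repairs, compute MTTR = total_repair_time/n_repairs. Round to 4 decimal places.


total_repair_time = 205.18
n_repairs = 26
MTTR = 205.18 / 26
MTTR = 7.8915

7.8915


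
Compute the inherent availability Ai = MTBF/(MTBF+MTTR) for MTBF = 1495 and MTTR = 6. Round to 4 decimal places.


MTBF = 1495
MTTR = 6
MTBF + MTTR = 1501
Ai = 1495 / 1501
Ai = 0.996

0.996


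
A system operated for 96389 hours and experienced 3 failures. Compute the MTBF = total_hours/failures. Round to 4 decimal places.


total_hours = 96389
failures = 3
MTBF = 96389 / 3
MTBF = 32129.6667

32129.6667


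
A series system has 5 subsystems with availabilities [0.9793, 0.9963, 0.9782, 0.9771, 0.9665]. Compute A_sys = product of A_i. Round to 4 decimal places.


Subsystems: [0.9793, 0.9963, 0.9782, 0.9771, 0.9665]
After subsystem 1 (A=0.9793): product = 0.9793
After subsystem 2 (A=0.9963): product = 0.9757
After subsystem 3 (A=0.9782): product = 0.9544
After subsystem 4 (A=0.9771): product = 0.9326
After subsystem 5 (A=0.9665): product = 0.9013
A_sys = 0.9013

0.9013


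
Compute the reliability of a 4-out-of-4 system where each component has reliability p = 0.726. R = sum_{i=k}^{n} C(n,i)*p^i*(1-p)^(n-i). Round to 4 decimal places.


k = 4, n = 4, p = 0.726
i=4: C(4,4)=1 * 0.726^4 * 0.274^0 = 0.2778
R = sum of terms = 0.2778

0.2778


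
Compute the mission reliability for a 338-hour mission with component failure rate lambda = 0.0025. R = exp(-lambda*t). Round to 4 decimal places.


lambda = 0.0025
mission_time = 338
lambda * t = 0.0025 * 338 = 0.845
R = exp(-0.845)
R = 0.4296

0.4296


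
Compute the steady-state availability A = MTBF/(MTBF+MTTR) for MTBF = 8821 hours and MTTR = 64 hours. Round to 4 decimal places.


MTBF = 8821
MTTR = 64
MTBF + MTTR = 8885
A = 8821 / 8885
A = 0.9928

0.9928


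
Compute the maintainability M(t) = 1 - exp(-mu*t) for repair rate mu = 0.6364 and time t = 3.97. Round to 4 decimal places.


mu = 0.6364, t = 3.97
mu * t = 0.6364 * 3.97 = 2.5265
exp(-2.5265) = 0.0799
M(t) = 1 - 0.0799
M(t) = 0.9201

0.9201


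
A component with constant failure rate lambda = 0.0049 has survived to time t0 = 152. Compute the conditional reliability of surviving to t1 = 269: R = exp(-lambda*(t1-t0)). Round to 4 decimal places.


lambda = 0.0049
t0 = 152, t1 = 269
t1 - t0 = 117
lambda * (t1-t0) = 0.0049 * 117 = 0.5733
R = exp(-0.5733)
R = 0.5637

0.5637


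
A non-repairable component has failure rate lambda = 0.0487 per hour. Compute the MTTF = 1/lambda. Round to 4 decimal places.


lambda = 0.0487
MTTF = 1 / 0.0487
MTTF = 20.5339

20.5339


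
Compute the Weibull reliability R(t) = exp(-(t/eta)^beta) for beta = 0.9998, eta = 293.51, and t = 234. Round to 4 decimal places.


beta = 0.9998, eta = 293.51, t = 234
t/eta = 234 / 293.51 = 0.7972
(t/eta)^beta = 0.7972^0.9998 = 0.7973
R(t) = exp(-0.7973)
R(t) = 0.4506

0.4506


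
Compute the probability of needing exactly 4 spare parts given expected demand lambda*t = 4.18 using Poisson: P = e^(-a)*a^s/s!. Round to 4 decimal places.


a = 4.18, s = 4
e^(-a) = e^(-4.18) = 0.0153
a^s = 4.18^4 = 305.2848
s! = 24
P = 0.0153 * 305.2848 / 24
P = 0.1946

0.1946


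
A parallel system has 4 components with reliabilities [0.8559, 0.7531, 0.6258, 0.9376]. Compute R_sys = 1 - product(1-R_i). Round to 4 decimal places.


Components: [0.8559, 0.7531, 0.6258, 0.9376]
(1 - 0.8559) = 0.1441, running product = 0.1441
(1 - 0.7531) = 0.2469, running product = 0.0356
(1 - 0.6258) = 0.3742, running product = 0.0133
(1 - 0.9376) = 0.0624, running product = 0.0008
Product of (1-R_i) = 0.0008
R_sys = 1 - 0.0008 = 0.9992

0.9992


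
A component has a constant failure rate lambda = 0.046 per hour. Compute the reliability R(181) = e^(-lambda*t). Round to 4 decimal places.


lambda = 0.046
t = 181
lambda * t = 8.326
R(t) = e^(-8.326)
R(t) = 0.0002

0.0002


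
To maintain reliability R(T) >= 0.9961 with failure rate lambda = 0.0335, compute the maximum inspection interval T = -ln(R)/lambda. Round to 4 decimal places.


R_target = 0.9961
lambda = 0.0335
-ln(0.9961) = 0.0039
T = 0.0039 / 0.0335
T = 0.1166

0.1166


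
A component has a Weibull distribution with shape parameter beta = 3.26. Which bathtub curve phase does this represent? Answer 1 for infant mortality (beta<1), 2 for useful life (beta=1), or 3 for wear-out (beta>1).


beta = 3.26
Compare beta to 1:
beta < 1 => infant mortality (phase 1)
beta = 1 => useful life (phase 2)
beta > 1 => wear-out (phase 3)
Since beta = 3.26, this is wear-out (increasing failure rate)
Phase = 3

3


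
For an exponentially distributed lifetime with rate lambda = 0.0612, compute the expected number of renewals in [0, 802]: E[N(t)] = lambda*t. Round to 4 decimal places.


lambda = 0.0612
t = 802
E[N(t)] = lambda * t
E[N(t)] = 0.0612 * 802
E[N(t)] = 49.0824

49.0824


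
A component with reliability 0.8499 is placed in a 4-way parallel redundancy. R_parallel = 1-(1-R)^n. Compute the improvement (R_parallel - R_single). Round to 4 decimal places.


R_single = 0.8499, n = 4
1 - R_single = 0.1501
(1 - R_single)^n = 0.1501^4 = 0.0005
R_parallel = 1 - 0.0005 = 0.9995
Improvement = 0.9995 - 0.8499
Improvement = 0.1496

0.1496


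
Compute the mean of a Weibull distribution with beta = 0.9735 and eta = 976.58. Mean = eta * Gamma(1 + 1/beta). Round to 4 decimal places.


beta = 0.9735, eta = 976.58
1/beta = 1.0272
1 + 1/beta = 2.0272
Gamma(2.0272) = 1.0118
Mean = 976.58 * 1.0118
Mean = 988.1189

988.1189


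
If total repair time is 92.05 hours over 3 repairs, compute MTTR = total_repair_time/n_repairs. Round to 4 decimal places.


total_repair_time = 92.05
n_repairs = 3
MTTR = 92.05 / 3
MTTR = 30.6833

30.6833


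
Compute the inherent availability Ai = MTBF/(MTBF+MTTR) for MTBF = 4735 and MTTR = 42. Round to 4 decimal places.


MTBF = 4735
MTTR = 42
MTBF + MTTR = 4777
Ai = 4735 / 4777
Ai = 0.9912

0.9912


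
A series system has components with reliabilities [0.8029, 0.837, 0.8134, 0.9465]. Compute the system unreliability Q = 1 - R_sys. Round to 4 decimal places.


Components: [0.8029, 0.837, 0.8134, 0.9465]
After component 1: product = 0.8029
After component 2: product = 0.672
After component 3: product = 0.5466
After component 4: product = 0.5174
R_sys = 0.5174
Q = 1 - 0.5174 = 0.4826

0.4826


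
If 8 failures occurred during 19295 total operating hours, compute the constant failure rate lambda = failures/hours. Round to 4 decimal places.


failures = 8
total_hours = 19295
lambda = 8 / 19295
lambda = 0.0004

0.0004


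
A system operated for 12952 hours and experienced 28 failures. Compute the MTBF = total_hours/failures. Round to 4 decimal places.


total_hours = 12952
failures = 28
MTBF = 12952 / 28
MTBF = 462.5714

462.5714


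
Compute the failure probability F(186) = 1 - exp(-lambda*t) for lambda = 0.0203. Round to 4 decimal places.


lambda = 0.0203, t = 186
lambda * t = 3.7758
exp(-3.7758) = 0.0229
F(t) = 1 - 0.0229
F(t) = 0.9771

0.9771


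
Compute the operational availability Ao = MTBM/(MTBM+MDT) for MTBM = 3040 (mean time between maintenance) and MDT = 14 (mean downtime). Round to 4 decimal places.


MTBM = 3040
MDT = 14
MTBM + MDT = 3054
Ao = 3040 / 3054
Ao = 0.9954

0.9954


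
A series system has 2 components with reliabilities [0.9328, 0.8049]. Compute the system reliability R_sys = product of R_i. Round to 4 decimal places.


Components: [0.9328, 0.8049]
After component 1 (R=0.9328): product = 0.9328
After component 2 (R=0.8049): product = 0.7508
R_sys = 0.7508

0.7508


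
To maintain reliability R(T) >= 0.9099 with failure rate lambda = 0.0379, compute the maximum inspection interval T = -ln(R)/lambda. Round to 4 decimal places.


R_target = 0.9099
lambda = 0.0379
-ln(0.9099) = 0.0944
T = 0.0944 / 0.0379
T = 2.4913

2.4913


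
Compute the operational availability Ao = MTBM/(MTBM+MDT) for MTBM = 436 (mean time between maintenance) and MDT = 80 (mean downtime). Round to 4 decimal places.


MTBM = 436
MDT = 80
MTBM + MDT = 516
Ao = 436 / 516
Ao = 0.845

0.845


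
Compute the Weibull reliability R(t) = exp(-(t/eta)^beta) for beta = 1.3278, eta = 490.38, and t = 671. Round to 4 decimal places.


beta = 1.3278, eta = 490.38, t = 671
t/eta = 671 / 490.38 = 1.3683
(t/eta)^beta = 1.3683^1.3278 = 1.5165
R(t) = exp(-1.5165)
R(t) = 0.2195

0.2195


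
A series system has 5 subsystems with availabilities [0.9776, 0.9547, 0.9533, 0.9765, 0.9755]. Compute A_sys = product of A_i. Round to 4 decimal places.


Subsystems: [0.9776, 0.9547, 0.9533, 0.9765, 0.9755]
After subsystem 1 (A=0.9776): product = 0.9776
After subsystem 2 (A=0.9547): product = 0.9333
After subsystem 3 (A=0.9533): product = 0.8897
After subsystem 4 (A=0.9765): product = 0.8688
After subsystem 5 (A=0.9755): product = 0.8475
A_sys = 0.8475

0.8475


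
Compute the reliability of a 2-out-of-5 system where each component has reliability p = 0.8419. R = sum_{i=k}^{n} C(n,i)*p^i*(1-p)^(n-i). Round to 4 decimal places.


k = 2, n = 5, p = 0.8419
i=2: C(5,2)=10 * 0.8419^2 * 0.1581^3 = 0.028
i=3: C(5,3)=10 * 0.8419^3 * 0.1581^2 = 0.1492
i=4: C(5,4)=5 * 0.8419^4 * 0.1581^1 = 0.3971
i=5: C(5,5)=1 * 0.8419^5 * 0.1581^0 = 0.423
R = sum of terms = 0.9973

0.9973


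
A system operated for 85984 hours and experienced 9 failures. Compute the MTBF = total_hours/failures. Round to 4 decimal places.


total_hours = 85984
failures = 9
MTBF = 85984 / 9
MTBF = 9553.7778

9553.7778


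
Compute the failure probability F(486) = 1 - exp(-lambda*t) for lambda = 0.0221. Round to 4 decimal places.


lambda = 0.0221, t = 486
lambda * t = 10.7406
exp(-10.7406) = 0.0
F(t) = 1 - 0.0
F(t) = 1.0

1.0


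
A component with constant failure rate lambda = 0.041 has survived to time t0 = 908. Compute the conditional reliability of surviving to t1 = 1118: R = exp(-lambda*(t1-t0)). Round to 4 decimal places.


lambda = 0.041
t0 = 908, t1 = 1118
t1 - t0 = 210
lambda * (t1-t0) = 0.041 * 210 = 8.61
R = exp(-8.61)
R = 0.0002

0.0002


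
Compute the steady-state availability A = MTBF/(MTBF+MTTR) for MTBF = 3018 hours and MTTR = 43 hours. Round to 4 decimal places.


MTBF = 3018
MTTR = 43
MTBF + MTTR = 3061
A = 3018 / 3061
A = 0.986

0.986


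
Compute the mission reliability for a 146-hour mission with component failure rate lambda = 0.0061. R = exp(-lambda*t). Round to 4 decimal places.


lambda = 0.0061
mission_time = 146
lambda * t = 0.0061 * 146 = 0.8906
R = exp(-0.8906)
R = 0.4104

0.4104


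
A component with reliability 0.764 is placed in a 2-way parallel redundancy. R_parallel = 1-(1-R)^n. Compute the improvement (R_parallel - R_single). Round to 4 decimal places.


R_single = 0.764, n = 2
1 - R_single = 0.236
(1 - R_single)^n = 0.236^2 = 0.0557
R_parallel = 1 - 0.0557 = 0.9443
Improvement = 0.9443 - 0.764
Improvement = 0.1803

0.1803


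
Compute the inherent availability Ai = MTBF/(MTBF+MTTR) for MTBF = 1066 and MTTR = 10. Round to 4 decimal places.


MTBF = 1066
MTTR = 10
MTBF + MTTR = 1076
Ai = 1066 / 1076
Ai = 0.9907

0.9907


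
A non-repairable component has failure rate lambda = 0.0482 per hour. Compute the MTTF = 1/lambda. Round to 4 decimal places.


lambda = 0.0482
MTTF = 1 / 0.0482
MTTF = 20.7469

20.7469


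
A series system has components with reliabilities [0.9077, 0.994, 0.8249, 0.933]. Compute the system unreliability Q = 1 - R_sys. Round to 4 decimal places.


Components: [0.9077, 0.994, 0.8249, 0.933]
After component 1: product = 0.9077
After component 2: product = 0.9023
After component 3: product = 0.7443
After component 4: product = 0.6944
R_sys = 0.6944
Q = 1 - 0.6944 = 0.3056

0.3056


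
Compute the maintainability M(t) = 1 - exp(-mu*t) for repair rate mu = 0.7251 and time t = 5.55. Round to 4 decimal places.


mu = 0.7251, t = 5.55
mu * t = 0.7251 * 5.55 = 4.0243
exp(-4.0243) = 0.0179
M(t) = 1 - 0.0179
M(t) = 0.9821

0.9821


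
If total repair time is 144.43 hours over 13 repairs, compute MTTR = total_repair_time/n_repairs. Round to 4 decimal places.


total_repair_time = 144.43
n_repairs = 13
MTTR = 144.43 / 13
MTTR = 11.11

11.11


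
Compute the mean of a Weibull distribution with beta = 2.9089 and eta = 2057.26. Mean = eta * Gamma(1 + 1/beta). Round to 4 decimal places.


beta = 2.9089, eta = 2057.26
1/beta = 0.3438
1 + 1/beta = 1.3438
Gamma(1.3438) = 0.8918
Mean = 2057.26 * 0.8918
Mean = 1834.6698

1834.6698
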